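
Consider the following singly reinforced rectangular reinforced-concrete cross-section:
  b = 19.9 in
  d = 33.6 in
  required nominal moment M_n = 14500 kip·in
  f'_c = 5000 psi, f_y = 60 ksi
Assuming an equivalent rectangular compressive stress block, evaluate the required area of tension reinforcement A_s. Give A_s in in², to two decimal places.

A_s ≈ 7.84 in²

From M_n = 0.85 f'_c a b (d − a/2):
a = d − √(d² − 2M_n/(0.85 f'_c b)) = 33.6 − √(33.6² − 2 × 14500/(0.85 × 5 × 19.9)) = 5.563 in.
A_s = 0.85 f'_c a b / f_y = 0.85 × 5 × 5.563 × 19.9 / 60 = 7.842 in².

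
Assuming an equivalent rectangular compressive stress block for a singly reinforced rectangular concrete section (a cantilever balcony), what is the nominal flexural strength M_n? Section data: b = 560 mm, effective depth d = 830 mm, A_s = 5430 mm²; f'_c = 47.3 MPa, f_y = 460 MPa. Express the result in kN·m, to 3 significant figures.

M_n ≈ 1930 kN·m

T = A_s f_y = 5430 × 460 = 2497800 N = 2497.8 kN.
From C = T: a = T/(0.85 f'_c b) = 2497800/(0.85 × 47.3 × 560) = 110.94 mm.
M_n = T(d − a/2) = 2497.8 kN × (830 − 55.47) mm = 1934.62 kN·m.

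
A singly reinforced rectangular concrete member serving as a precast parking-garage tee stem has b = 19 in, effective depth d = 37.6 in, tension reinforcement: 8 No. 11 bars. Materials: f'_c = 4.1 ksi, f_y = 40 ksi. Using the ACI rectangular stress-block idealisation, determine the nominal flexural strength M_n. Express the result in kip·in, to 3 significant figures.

A_s = 8 × 1.56 = 12.48 in².
T = A_s f_y = 12.48 × 40 = 499.2 kips.
a = T/(0.85 f'_c b) = 499.2/(0.85 × 4.1 × 19) = 7.539 in.
M_n = T(d − a/2) = 499.2 × (37.6 − 3.7695) = 16888.2 kip·in.

M_n ≈ 16900 kip·in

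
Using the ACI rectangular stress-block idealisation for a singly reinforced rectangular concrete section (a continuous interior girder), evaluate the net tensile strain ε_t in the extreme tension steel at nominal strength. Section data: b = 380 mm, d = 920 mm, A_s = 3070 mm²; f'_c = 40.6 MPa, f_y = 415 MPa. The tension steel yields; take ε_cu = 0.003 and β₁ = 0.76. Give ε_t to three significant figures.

ε_t ≈ 0.0186

a = A_s f_y/(0.85 f'_c b) = 97.15 mm.
β₁ = 0.76, so c = a/β₁ = 97.15/0.76 = 127.83 mm.
From the linear strain diagram with ε_cu = 0.003: ε_t = 0.003 (d − c)/c = 0.003 × (920 − 127.83)/127.83 = 0.0186.
Since ε_t ≥ 0.005, the section is tension-controlled.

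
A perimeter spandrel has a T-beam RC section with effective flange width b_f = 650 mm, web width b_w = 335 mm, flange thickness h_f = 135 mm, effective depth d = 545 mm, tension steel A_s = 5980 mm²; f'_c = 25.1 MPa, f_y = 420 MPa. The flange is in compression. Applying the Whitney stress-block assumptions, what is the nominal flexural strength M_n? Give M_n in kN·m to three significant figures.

M_n ≈ 1130 kN·m

Tension: T = A_s f_y = 5980 × 420 = 2511600 N.
Try a within the flange: a = T/(0.85 f'_c b_f) = 2511600/(0.85 × 25.1 × 650) = 181.11 mm.
a = 181.11 > h_f = 135 mm: the block extends into the web. Split into flange-overhang and web parts.
C_f = 0.85 f'_c (b_f − b_w) h_f = 0.85 × 25.1 × (650 − 335) × 135 = 907271 N.
Remaining web compression depth: a_w = (T − C_f)/(0.85 f'_c b_w) = (2511600 − 907271)/(0.85 × 25.1 × 335) = 224.47 mm.
M_n = C_f(d − h_f/2) + (T − C_f)(d − a_w/2) = 907271 × (545 − 67.5) + 1604329 × (545 − 112.235) = 433.22 + 694.30 = 1127.52 × 10⁶ N·mm.
M_n = 1127.52 kN·m.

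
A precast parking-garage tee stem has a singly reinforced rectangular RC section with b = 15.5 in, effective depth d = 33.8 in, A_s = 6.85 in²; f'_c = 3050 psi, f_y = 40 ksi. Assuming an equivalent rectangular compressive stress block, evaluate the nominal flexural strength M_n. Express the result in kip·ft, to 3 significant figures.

T = A_s f_y = 6.85 × 40 = 274 kips.
a = T/(0.85 f'_c b) = 274/(0.85 × 3.05 × 15.5) = 6.819 in.
M_n = T(d − a/2) = 274 × (33.8 − 3.4095) = 8327.0 kip·in = 8327.0/12 = 693.92 kip·ft.

M_n ≈ 694 kip·ft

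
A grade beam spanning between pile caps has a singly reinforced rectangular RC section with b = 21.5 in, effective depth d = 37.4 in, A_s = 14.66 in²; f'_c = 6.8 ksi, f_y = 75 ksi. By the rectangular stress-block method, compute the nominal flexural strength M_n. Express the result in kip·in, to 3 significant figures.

T = A_s f_y = 14.66 × 75 = 1099.5 kips.
a = T/(0.85 f'_c b) = 1099.5/(0.85 × 6.8 × 21.5) = 8.848 in.
M_n = T(d − a/2) = 1099.5 × (37.4 − 4.424) = 36257.1 kip·in.

M_n ≈ 36300 kip·in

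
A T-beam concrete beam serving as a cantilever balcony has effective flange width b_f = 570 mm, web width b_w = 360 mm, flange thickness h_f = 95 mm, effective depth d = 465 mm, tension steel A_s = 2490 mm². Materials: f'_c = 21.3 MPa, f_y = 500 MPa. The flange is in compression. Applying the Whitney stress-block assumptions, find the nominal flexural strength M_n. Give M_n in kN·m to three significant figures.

Tension: T = A_s f_y = 2490 × 500 = 1245000 N.
Try a within the flange: a = T/(0.85 f'_c b_f) = 1245000/(0.85 × 21.3 × 570) = 120.64 mm.
a = 120.64 > h_f = 95 mm: the block extends into the web. Split into flange-overhang and web parts.
C_f = 0.85 f'_c (b_f − b_w) h_f = 0.85 × 21.3 × (570 − 360) × 95 = 361195 N.
Remaining web compression depth: a_w = (T − C_f)/(0.85 f'_c b_w) = (1245000 − 361195)/(0.85 × 21.3 × 360) = 135.60 mm.
M_n = C_f(d − h_f/2) + (T − C_f)(d − a_w/2) = 361195 × (465 − 47.5) + 883805 × (465 − 67.8) = 150.80 + 351.05 = 501.85 × 10⁶ N·mm.
M_n = 501.85 kN·m.

M_n ≈ 502 kN·m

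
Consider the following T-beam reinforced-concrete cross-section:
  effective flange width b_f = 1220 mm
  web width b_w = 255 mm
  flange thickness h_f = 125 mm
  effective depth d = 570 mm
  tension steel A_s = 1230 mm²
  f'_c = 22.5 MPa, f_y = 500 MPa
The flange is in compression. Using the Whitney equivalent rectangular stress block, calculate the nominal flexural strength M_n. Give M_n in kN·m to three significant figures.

Tension: T = A_s f_y = 1230 × 500 = 615000 N.
Try a within the flange: a = T/(0.85 f'_c b_f) = 615000/(0.85 × 22.5 × 1220) = 26.36 mm.
Since a = 26.36 ≤ h_f = 125 mm, the stress block lies entirely in the flange; analyse as a rectangular beam of width b_f.
M_n = T(d − a/2) = 615000 × (570 − 13.18) = 342.44 × 10⁶ N·mm.
M_n = 342.44 kN·m.

M_n ≈ 342 kN·m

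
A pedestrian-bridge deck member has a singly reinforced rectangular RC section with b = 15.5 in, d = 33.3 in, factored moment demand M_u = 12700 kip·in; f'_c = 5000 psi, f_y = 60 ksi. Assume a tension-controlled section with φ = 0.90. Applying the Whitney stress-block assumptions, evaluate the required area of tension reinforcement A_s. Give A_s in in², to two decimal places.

A_s ≈ 7.92 in²

M_n = M_u/φ = 12700/0.90 = 14111.1 kip·in.
From M_n = 0.85 f'_c a b (d − a/2):
a = d − √(d² − 2M_n/(0.85 f'_c b)) = 33.3 − √(33.3² − 2 × 14111.1/(0.85 × 5 × 15.5)) = 7.214 in.
A_s = 0.85 f'_c a b / f_y = 0.85 × 5 × 7.214 × 15.5 / 60 = 7.920 in².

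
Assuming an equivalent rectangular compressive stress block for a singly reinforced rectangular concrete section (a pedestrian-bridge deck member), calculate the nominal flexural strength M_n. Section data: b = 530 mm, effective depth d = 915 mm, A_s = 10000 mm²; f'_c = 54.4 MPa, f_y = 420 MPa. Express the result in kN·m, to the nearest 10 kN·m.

T = A_s f_y = 10000 × 420 = 4200000 N = 4200 kN.
From C = T: a = T/(0.85 f'_c b) = 4200000/(0.85 × 54.4 × 530) = 171.38 mm.
M_n = T(d − a/2) = 4200 kN × (915 − 85.69) mm = 3483.10 kN·m.

M_n ≈ 3480 kN·m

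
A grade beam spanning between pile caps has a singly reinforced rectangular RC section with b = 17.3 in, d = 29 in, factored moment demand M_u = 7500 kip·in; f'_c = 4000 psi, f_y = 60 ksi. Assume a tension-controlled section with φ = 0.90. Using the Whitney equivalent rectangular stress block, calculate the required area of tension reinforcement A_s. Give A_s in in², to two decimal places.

A_s ≈ 5.28 in²

M_n = M_u/φ = 7500/0.90 = 8333.33 kip·in.
From M_n = 0.85 f'_c a b (d − a/2):
a = d − √(d² − 2M_n/(0.85 f'_c b)) = 29 − √(29² − 2 × 8333.33/(0.85 × 4 × 17.3)) = 5.385 in.
A_s = 0.85 f'_c a b / f_y = 0.85 × 4 × 5.385 × 17.3 / 60 = 5.279 in².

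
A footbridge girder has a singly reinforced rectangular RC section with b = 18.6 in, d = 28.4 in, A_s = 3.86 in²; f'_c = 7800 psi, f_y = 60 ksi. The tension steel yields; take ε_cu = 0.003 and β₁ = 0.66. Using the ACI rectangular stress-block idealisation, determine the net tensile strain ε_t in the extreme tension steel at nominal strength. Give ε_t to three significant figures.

ε_t ≈ 0.0269

a = A_s f_y/(0.85 f'_c b) = 1.878 in.
β₁ = 0.66, so c = a/β₁ = 1.878/0.66 = 2.845 in.
From the linear strain diagram with ε_cu = 0.003: ε_t = 0.003 (d − c)/c = 0.003 × (28.4 − 2.845)/2.845 = 0.0269.
Since ε_t ≥ 0.005, the section is tension-controlled.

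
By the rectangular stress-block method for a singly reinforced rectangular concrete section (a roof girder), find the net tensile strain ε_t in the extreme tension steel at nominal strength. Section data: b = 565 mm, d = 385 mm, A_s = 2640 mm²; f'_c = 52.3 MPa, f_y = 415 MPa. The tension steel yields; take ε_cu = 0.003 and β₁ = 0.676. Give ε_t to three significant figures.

ε_t ≈ 0.0149

a = A_s f_y/(0.85 f'_c b) = 43.62 mm.
β₁ = 0.676, so c = a/β₁ = 43.62/0.676 = 64.53 mm.
From the linear strain diagram with ε_cu = 0.003: ε_t = 0.003 (d − c)/c = 0.003 × (385 − 64.53)/64.53 = 0.0149.
Since ε_t ≥ 0.005, the section is tension-controlled.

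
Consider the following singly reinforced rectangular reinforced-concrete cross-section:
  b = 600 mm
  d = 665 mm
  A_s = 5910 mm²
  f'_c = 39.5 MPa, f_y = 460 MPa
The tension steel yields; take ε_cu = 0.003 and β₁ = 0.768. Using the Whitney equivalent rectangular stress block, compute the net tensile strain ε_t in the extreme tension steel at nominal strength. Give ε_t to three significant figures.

ε_t ≈ 0.00835

a = A_s f_y/(0.85 f'_c b) = 134.95 mm.
β₁ = 0.768, so c = a/β₁ = 134.95/0.768 = 175.72 mm.
From the linear strain diagram with ε_cu = 0.003: ε_t = 0.003 (d − c)/c = 0.003 × (665 − 175.72)/175.72 = 0.00835.
Since ε_t ≥ 0.005, the section is tension-controlled.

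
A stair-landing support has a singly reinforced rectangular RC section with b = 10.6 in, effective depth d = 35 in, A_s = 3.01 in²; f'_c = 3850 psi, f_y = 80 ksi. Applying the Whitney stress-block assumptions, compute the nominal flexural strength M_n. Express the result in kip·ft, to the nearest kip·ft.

M_n ≈ 633 kip·ft

T = A_s f_y = 3.01 × 80 = 240.8 kips.
a = T/(0.85 f'_c b) = 240.8/(0.85 × 3.85 × 10.6) = 6.942 in.
M_n = T(d − a/2) = 240.8 × (35 − 3.471) = 7592.2 kip·in = 7592.2/12 = 632.68 kip·ft.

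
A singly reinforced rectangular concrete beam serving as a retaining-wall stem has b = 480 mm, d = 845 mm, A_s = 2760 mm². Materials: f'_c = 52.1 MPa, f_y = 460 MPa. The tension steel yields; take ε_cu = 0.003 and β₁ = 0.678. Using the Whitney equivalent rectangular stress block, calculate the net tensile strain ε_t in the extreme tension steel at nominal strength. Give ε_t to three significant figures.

a = A_s f_y/(0.85 f'_c b) = 59.73 mm.
β₁ = 0.678, so c = a/β₁ = 59.73/0.678 = 88.10 mm.
From the linear strain diagram with ε_cu = 0.003: ε_t = 0.003 (d − c)/c = 0.003 × (845 − 88.10)/88.10 = 0.0258.
Since ε_t ≥ 0.005, the section is tension-controlled.

ε_t ≈ 0.0258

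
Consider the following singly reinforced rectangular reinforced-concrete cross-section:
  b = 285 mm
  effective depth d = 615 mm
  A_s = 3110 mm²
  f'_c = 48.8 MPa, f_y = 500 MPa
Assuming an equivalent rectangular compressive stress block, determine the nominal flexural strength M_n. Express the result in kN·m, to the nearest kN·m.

T = A_s f_y = 3110 × 500 = 1555000 N = 1555 kN.
From C = T: a = T/(0.85 f'_c b) = 1555000/(0.85 × 48.8 × 285) = 131.54 mm.
M_n = T(d − a/2) = 1555 kN × (615 − 65.77) mm = 854.05 kN·m.

M_n ≈ 854 kN·m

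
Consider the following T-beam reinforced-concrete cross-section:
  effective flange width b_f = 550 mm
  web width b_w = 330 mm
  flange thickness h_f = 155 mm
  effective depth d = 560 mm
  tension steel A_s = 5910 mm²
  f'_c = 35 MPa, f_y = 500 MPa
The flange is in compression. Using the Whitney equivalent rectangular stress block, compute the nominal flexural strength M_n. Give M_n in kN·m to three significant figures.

Tension: T = A_s f_y = 5910 × 500 = 2955000 N.
Try a within the flange: a = T/(0.85 f'_c b_f) = 2955000/(0.85 × 35 × 550) = 180.60 mm.
a = 180.60 > h_f = 155 mm: the block extends into the web. Split into flange-overhang and web parts.
C_f = 0.85 f'_c (b_f − b_w) h_f = 0.85 × 35 × (550 − 330) × 155 = 1014475 N.
Remaining web compression depth: a_w = (T − C_f)/(0.85 f'_c b_w) = (2955000 − 1014475)/(0.85 × 35 × 330) = 197.66 mm.
M_n = C_f(d − h_f/2) + (T − C_f)(d − a_w/2) = 1014475 × (560 − 77.5) + 1940525 × (560 − 98.83) = 489.48 + 894.91 = 1384.39 × 10⁶ N·mm.
M_n = 1384.39 kN·m.

M_n ≈ 1380 kN·m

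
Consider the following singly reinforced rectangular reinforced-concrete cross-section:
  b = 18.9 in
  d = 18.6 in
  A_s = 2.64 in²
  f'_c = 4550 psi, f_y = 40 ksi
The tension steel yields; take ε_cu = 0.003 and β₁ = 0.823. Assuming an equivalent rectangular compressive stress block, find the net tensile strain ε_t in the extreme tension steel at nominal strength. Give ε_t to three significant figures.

a = A_s f_y/(0.85 f'_c b) = 1.445 in.
β₁ = 0.823, so c = a/β₁ = 1.445/0.823 = 1.756 in.
From the linear strain diagram with ε_cu = 0.003: ε_t = 0.003 (d − c)/c = 0.003 × (18.6 − 1.756)/1.756 = 0.0288.
Since ε_t ≥ 0.005, the section is tension-controlled.

ε_t ≈ 0.0288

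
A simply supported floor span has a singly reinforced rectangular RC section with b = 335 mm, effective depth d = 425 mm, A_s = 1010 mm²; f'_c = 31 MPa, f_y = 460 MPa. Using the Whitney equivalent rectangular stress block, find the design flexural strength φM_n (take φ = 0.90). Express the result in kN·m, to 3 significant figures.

φM_n ≈ 167 kN·m

T = A_s f_y = 1010 × 460 = 464600 N = 464.6 kN.
From C = T: a = T/(0.85 f'_c b) = 464600/(0.85 × 31 × 335) = 52.63 mm.
M_n = T(d − a/2) = 464.6 kN × (425 − 26.315) mm = 185.23 kN·m.
φM_n = 0.90 × 185.23 = 166.71 kN·m.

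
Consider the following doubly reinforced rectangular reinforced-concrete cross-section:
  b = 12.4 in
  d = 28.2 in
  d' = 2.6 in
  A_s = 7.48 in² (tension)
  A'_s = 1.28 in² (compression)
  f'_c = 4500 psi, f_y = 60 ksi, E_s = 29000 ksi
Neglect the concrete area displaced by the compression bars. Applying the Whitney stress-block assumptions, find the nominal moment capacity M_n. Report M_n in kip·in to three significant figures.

M_n ≈ 11000 kip·in

Assume both steels yield.
a = (A_s − A'_s) f_y/(0.85 f'_c b) = (7.48 − 1.28) × 60/(0.85 × 4.5 × 12.4) = 7.843 in.
c = a/β₁ = 7.843/0.825 = 9.507 in; ε'_s = 0.003(c − d')/c = 0.0022 ≥ ε_y = 0.0021, so the compression steel yields.
M_n = (A_s − A'_s) f_y (d − a/2) + A'_s f_y (d − d') = 372 × (28.2 − 3.9215) + 76.8 × (28.2 − 2.6) = 9031.6 + 1966.1 = 10997.7 kip·in.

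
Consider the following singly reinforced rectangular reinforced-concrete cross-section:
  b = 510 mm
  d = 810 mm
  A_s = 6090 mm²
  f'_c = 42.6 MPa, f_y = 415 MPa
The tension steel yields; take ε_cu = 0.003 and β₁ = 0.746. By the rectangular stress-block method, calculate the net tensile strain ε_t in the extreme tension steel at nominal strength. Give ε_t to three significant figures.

ε_t ≈ 0.0102

a = A_s f_y/(0.85 f'_c b) = 136.86 mm.
β₁ = 0.746, so c = a/β₁ = 136.86/0.746 = 183.46 mm.
From the linear strain diagram with ε_cu = 0.003: ε_t = 0.003 (d − c)/c = 0.003 × (810 − 183.46)/183.46 = 0.0102.
Since ε_t ≥ 0.005, the section is tension-controlled.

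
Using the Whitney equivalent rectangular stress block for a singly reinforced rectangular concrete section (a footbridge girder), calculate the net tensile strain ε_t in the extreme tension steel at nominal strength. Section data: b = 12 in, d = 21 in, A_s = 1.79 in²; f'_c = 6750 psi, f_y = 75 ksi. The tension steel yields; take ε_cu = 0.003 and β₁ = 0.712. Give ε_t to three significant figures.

a = A_s f_y/(0.85 f'_c b) = 1.950 in.
β₁ = 0.712, so c = a/β₁ = 1.950/0.712 = 2.739 in.
From the linear strain diagram with ε_cu = 0.003: ε_t = 0.003 (d − c)/c = 0.003 × (21 − 2.739)/2.739 = 0.0200.
Since ε_t ≥ 0.005, the section is tension-controlled.

ε_t ≈ 0.0200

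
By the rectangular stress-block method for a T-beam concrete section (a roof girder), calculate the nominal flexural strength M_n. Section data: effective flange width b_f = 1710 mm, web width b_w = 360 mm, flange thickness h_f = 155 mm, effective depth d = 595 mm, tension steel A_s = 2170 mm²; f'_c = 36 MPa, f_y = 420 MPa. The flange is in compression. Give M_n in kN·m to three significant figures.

M_n ≈ 534 kN·m

Tension: T = A_s f_y = 2170 × 420 = 911400 N.
Try a within the flange: a = T/(0.85 f'_c b_f) = 911400/(0.85 × 36 × 1710) = 17.42 mm.
Since a = 17.42 ≤ h_f = 155 mm, the stress block lies entirely in the flange; analyse as a rectangular beam of width b_f.
M_n = T(d − a/2) = 911400 × (595 − 8.71) = 534.34 × 10⁶ N·mm.
M_n = 534.34 kN·m.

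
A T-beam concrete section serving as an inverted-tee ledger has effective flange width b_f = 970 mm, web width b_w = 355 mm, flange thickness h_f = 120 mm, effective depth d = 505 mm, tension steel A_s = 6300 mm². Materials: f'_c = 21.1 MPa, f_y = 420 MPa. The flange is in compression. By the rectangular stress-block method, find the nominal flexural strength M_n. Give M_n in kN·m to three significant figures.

M_n ≈ 1120 kN·m

Tension: T = A_s f_y = 6300 × 420 = 2646000 N.
Try a within the flange: a = T/(0.85 f'_c b_f) = 2646000/(0.85 × 21.1 × 970) = 152.10 mm.
a = 152.10 > h_f = 120 mm: the block extends into the web. Split into flange-overhang and web parts.
C_f = 0.85 f'_c (b_f − b_w) h_f = 0.85 × 21.1 × (970 − 355) × 120 = 1323603 N.
Remaining web compression depth: a_w = (T − C_f)/(0.85 f'_c b_w) = (2646000 − 1323603)/(0.85 × 21.1 × 355) = 207.70 mm.
M_n = C_f(d − h_f/2) + (T − C_f)(d − a_w/2) = 1323603 × (505 − 60) + 1322397 × (505 − 103.85) = 589.00 + 530.48 = 1119.48 × 10⁶ N·mm.
M_n = 1119.48 kN·m.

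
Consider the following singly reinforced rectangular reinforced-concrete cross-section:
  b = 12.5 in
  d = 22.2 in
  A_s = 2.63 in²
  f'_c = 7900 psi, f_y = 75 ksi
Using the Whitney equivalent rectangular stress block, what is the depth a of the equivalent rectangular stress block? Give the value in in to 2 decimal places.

T = A_s f_y = 2.63 × 75 = 197.25 kips.
a = T/(0.85 f'_c b) = 197.25/(0.85 × 7.9 × 12.5) = 2.35 in.

a ≈ 2.35 in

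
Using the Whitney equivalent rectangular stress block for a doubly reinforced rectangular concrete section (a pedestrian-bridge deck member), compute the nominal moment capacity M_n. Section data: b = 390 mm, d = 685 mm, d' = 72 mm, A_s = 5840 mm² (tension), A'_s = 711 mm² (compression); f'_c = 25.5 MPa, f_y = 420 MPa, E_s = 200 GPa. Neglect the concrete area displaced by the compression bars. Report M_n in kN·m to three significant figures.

Assume both tension and compression steel yield.
Net tension couple steel: A_s − A'_s = 5129 mm².
a = (A_s − A'_s) f_y / (0.85 f'_c b) = 2154180/(0.85 × 25.5 × 390) = 254.83 mm.
c = a/β₁ = 254.83/0.85 = 299.80 mm; ε'_s = 0.003(c − d')/c = 0.0023 ≥ f_y/E_s = 0.0021, so compression steel does yield.
M_n = (A_s − A'_s) f_y (d − a/2) + A'_s f_y (d − d') = [2154180 × (685 − 127.415) + 298620 × (685 − 72)] × 10⁻⁶ = 1201.14 + 183.05 = 1384.19 kN·m.

M_n ≈ 1380 kN·m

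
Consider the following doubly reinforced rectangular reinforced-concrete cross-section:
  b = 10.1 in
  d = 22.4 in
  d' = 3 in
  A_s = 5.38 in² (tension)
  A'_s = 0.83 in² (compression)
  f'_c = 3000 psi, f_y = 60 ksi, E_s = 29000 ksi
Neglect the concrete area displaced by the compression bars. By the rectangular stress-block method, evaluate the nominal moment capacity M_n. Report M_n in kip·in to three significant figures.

Assume both steels yield.
a = (A_s − A'_s) f_y/(0.85 f'_c b) = (5.38 − 0.83) × 60/(0.85 × 3 × 10.1) = 10.600 in.
c = a/β₁ = 10.600/0.85 = 12.471 in; ε'_s = 0.003(c − d')/c = 0.0023 ≥ ε_y = 0.0021, so the compression steel yields.
M_n = (A_s − A'_s) f_y (d − a/2) + A'_s f_y (d − d') = 273 × (22.4 − 5.3) + 49.8 × (22.4 − 3) = 4668.3 + 966.1 = 5634.4 kip·in.

M_n ≈ 5630 kip·in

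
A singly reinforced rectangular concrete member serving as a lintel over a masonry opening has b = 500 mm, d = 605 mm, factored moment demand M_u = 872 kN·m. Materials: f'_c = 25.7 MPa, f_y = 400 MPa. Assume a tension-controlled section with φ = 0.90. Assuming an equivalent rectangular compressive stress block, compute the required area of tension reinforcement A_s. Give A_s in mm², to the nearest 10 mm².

M_n = M_u/φ = 872/0.90 = 968.889 kN·m.
With M_n = 0.85 f'_c a b (d − a/2), solve the quadratic for a:
a = d − √(d² − 2M_n/(0.85 f'_c b)) = 605 − √(605² − 2 × 968.889×10⁶/(0.85 × 25.7 × 500)) = 170.70 mm.
A_s = 0.85 f'_c a b / f_y = 0.85 × 25.7 × 170.70 × 500 / 400 = 4661.2 mm².

A_s ≈ 4660 mm²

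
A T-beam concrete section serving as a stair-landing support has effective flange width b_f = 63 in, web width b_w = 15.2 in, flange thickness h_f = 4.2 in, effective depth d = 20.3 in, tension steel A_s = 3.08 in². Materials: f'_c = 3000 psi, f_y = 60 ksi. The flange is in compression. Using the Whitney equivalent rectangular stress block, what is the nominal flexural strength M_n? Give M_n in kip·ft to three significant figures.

Tension: T = A_s f_y = 3.08 × 60 = 184.8 kips.
Try a within the flange: a = T/(0.85 f'_c b_f) = 184.8/(0.85 × 3 × 63) = 1.150 in.
Since a = 1.150 ≤ h_f = 4.2 in, the stress block lies entirely in the flange; analyse as a rectangular beam of width b_f.
M_n = T(d − a/2) = 184.8 × (20.3 − 0.575) = 3645.2 kip·in.
M_n = 3645.2/12 = 303.77 kip·ft.

M_n ≈ 304 kip·ft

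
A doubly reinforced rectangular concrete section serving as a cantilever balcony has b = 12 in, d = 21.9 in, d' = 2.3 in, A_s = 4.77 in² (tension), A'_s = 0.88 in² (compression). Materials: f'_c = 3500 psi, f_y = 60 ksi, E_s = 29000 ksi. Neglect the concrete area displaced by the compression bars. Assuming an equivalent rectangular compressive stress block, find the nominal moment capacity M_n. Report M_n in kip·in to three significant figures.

M_n ≈ 5380 kip·in

Assume both steels yield.
a = (A_s − A'_s) f_y/(0.85 f'_c b) = (4.77 − 0.88) × 60/(0.85 × 3.5 × 12) = 6.538 in.
c = a/β₁ = 6.538/0.85 = 7.692 in; ε'_s = 0.003(c − d')/c = 0.0021 ≥ ε_y = 0.0021, so the compression steel yields.
M_n = (A_s − A'_s) f_y (d − a/2) + A'_s f_y (d − d') = 233.4 × (21.9 − 3.269) + 52.8 × (21.9 − 2.3) = 4348.5 + 1034.9 = 5383.4 kip·in.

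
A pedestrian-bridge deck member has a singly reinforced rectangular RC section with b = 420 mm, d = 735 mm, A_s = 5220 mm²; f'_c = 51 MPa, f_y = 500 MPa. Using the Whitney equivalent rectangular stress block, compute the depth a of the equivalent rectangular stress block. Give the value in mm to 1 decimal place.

a ≈ 143.4 mm

T = A_s f_y = 5220 × 500 = 2610000 N = 2610 kN.
Setting C = 0.85 f'_c a b equal to T: a = 2610000/(0.85 × 51 × 420) = 143.4 mm.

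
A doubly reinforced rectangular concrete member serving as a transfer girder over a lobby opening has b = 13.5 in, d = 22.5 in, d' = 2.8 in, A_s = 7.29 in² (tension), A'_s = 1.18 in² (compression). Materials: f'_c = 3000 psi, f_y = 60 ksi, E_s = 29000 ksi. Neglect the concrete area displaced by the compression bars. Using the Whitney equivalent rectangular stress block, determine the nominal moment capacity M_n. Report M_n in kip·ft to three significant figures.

Assume both steels yield.
a = (A_s − A'_s) f_y/(0.85 f'_c b) = (7.29 − 1.18) × 60/(0.85 × 3 × 13.5) = 10.649 in.
c = a/β₁ = 10.649/0.85 = 12.528 in; ε'_s = 0.003(c − d')/c = 0.0023 ≥ ε_y = 0.0021, so the compression steel yields.
M_n = (A_s − A'_s) f_y (d − a/2) + A'_s f_y (d − d') = 366.6 × (22.5 − 5.3245) + 70.8 × (22.5 − 2.8) = 6296.5 + 1394.8 = 7691.3 kip·in = 7691.3/12 = 640.94 kip·ft.

M_n ≈ 641 kip·ft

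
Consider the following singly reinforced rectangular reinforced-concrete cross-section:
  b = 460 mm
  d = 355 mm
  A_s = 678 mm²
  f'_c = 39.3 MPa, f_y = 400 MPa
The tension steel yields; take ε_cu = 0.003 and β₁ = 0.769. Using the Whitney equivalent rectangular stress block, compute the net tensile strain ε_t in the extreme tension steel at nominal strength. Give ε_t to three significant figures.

a = A_s f_y/(0.85 f'_c b) = 17.65 mm.
β₁ = 0.769, so c = a/β₁ = 17.65/0.769 = 22.95 mm.
From the linear strain diagram with ε_cu = 0.003: ε_t = 0.003 (d − c)/c = 0.003 × (355 − 22.95)/22.95 = 0.0434.
Since ε_t ≥ 0.005, the section is tension-controlled.

ε_t ≈ 0.0434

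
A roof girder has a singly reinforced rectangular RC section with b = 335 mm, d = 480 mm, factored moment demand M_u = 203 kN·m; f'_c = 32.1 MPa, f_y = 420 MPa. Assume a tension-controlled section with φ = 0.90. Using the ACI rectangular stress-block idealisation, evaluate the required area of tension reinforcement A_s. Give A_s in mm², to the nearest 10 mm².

A_s ≈ 1190 mm²

M_n = M_u/φ = 203/0.90 = 225.556 kN·m.
With M_n = 0.85 f'_c a b (d − a/2), solve the quadratic for a:
a = d − √(d² − 2M_n/(0.85 f'_c b)) = 480 − √(480² − 2 × 225.556×10⁶/(0.85 × 32.1 × 335)) = 54.50 mm.
A_s = 0.85 f'_c a b / f_y = 0.85 × 32.1 × 54.50 × 335 / 420 = 1186.1 mm².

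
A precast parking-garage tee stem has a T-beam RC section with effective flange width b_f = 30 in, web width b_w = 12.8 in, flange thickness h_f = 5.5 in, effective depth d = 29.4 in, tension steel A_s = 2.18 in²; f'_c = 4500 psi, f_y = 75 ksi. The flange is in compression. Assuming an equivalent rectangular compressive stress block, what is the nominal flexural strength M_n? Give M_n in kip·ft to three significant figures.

M_n ≈ 391 kip·ft

Tension: T = A_s f_y = 2.18 × 75 = 163.5 kips.
Try a within the flange: a = T/(0.85 f'_c b_f) = 163.5/(0.85 × 4.5 × 30) = 1.425 in.
Since a = 1.425 ≤ h_f = 5.5 in, the stress block lies entirely in the flange; analyse as a rectangular beam of width b_f.
M_n = T(d − a/2) = 163.5 × (29.4 − 0.7125) = 4690.4 kip·in.
M_n = 4690.4/12 = 390.87 kip·ft.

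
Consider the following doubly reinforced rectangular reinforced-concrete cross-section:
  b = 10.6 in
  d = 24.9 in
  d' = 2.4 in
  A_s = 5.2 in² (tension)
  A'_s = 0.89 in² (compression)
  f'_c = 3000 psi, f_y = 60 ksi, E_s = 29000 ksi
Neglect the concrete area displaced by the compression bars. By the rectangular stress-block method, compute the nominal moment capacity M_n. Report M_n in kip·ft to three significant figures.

M_n ≈ 534 kip·ft

Assume both steels yield.
a = (A_s − A'_s) f_y/(0.85 f'_c b) = (5.2 − 0.89) × 60/(0.85 × 3 × 10.6) = 9.567 in.
c = a/β₁ = 9.567/0.85 = 11.255 in; ε'_s = 0.003(c − d')/c = 0.0024 ≥ ε_y = 0.0021, so the compression steel yields.
M_n = (A_s − A'_s) f_y (d − a/2) + A'_s f_y (d − d') = 258.6 × (24.9 − 4.7835) + 53.4 × (24.9 − 2.4) = 5202.1 + 1201.5 = 6403.6 kip·in = 6403.6/12 = 533.63 kip·ft.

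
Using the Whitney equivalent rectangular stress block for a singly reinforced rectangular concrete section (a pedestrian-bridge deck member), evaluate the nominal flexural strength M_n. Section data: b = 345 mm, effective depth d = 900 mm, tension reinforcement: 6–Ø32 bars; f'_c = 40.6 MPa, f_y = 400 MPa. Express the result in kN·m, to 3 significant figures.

A_s = 6 × 804 = 4824 mm².
T = A_s f_y = 4824 × 400 = 1929600 N = 1929.6 kN.
From C = T: a = T/(0.85 f'_c b) = 1929600/(0.85 × 40.6 × 345) = 162.07 mm.
M_n = T(d − a/2) = 1929.6 kN × (900 − 81.035) mm = 1580.27 kN·m.

M_n ≈ 1580 kN·m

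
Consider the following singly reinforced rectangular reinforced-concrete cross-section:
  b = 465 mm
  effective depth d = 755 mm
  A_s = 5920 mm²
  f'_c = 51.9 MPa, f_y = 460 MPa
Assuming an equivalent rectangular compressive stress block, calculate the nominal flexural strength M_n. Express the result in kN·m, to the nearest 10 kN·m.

T = A_s f_y = 5920 × 460 = 2723200 N = 2723.2 kN.
From C = T: a = T/(0.85 f'_c b) = 2723200/(0.85 × 51.9 × 465) = 132.75 mm.
M_n = T(d − a/2) = 2723.2 kN × (755 − 66.375) mm = 1875.26 kN·m.

M_n ≈ 1880 kN·m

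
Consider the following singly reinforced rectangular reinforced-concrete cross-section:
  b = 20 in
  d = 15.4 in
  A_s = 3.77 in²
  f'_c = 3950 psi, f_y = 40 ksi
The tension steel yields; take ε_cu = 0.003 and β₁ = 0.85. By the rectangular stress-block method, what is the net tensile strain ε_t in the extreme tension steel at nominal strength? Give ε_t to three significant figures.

a = A_s f_y/(0.85 f'_c b) = 2.246 in.
β₁ = 0.85, so c = a/β₁ = 2.246/0.85 = 2.642 in.
From the linear strain diagram with ε_cu = 0.003: ε_t = 0.003 (d − c)/c = 0.003 × (15.4 − 2.642)/2.642 = 0.0145.
Since ε_t ≥ 0.005, the section is tension-controlled.

ε_t ≈ 0.0145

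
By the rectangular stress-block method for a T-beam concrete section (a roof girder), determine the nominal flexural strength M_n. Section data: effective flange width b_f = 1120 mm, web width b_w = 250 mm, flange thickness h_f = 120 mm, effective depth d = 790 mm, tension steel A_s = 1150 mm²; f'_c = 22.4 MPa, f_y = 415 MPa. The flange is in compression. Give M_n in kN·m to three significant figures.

Tension: T = A_s f_y = 1150 × 415 = 477250 N.
Try a within the flange: a = T/(0.85 f'_c b_f) = 477250/(0.85 × 22.4 × 1120) = 22.38 mm.
Since a = 22.38 ≤ h_f = 120 mm, the stress block lies entirely in the flange; analyse as a rectangular beam of width b_f.
M_n = T(d − a/2) = 477250 × (790 − 11.19) = 371.69 × 10⁶ N·mm.
M_n = 371.69 kN·m.

M_n ≈ 372 kN·m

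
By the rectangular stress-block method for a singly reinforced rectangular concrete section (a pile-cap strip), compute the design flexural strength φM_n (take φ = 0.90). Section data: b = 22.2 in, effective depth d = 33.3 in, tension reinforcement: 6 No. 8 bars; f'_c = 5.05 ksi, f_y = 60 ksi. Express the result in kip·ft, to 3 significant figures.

A_s = 6 × 0.79 = 4.74 in².
T = A_s f_y = 4.74 × 60 = 284.4 kips.
a = T/(0.85 f'_c b) = 284.4/(0.85 × 5.05 × 22.2) = 2.984 in.
M_n = T(d − a/2) = 284.4 × (33.3 − 1.492) = 9046.2 kip·in = 9046.2/12 = 753.85 kip·ft.
φM_n = 0.90 × 753.85 = 678.47 kip·ft.

φM_n ≈ 678 kip·ft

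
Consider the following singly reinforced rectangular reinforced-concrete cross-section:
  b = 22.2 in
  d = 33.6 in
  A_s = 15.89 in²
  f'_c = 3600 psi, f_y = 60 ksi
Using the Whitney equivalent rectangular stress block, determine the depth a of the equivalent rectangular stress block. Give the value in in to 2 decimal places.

a ≈ 14.03 in

T = A_s f_y = 15.89 × 60 = 953.4 kips.
a = T/(0.85 f'_c b) = 953.4/(0.85 × 3.6 × 22.2) = 14.03 in.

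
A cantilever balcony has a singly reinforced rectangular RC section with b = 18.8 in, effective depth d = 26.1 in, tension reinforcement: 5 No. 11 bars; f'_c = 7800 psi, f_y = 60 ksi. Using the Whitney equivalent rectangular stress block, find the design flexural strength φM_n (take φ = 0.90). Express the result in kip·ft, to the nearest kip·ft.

A_s = 5 × 1.56 = 7.8 in².
T = A_s f_y = 7.8 × 60 = 468 kips.
a = T/(0.85 f'_c b) = 468/(0.85 × 7.8 × 18.8) = 3.755 in.
M_n = T(d − a/2) = 468 × (26.1 − 1.8775) = 11336.1 kip·in = 11336.1/12 = 944.68 kip·ft.
φM_n = 0.90 × 944.68 = 850.21 kip·ft.

φM_n ≈ 850 kip·ft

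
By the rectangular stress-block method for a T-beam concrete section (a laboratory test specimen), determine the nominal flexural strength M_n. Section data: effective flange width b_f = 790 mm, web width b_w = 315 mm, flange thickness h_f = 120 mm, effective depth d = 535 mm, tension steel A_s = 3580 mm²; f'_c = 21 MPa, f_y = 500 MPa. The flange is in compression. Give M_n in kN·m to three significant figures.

Tension: T = A_s f_y = 3580 × 500 = 1790000 N.
Try a within the flange: a = T/(0.85 f'_c b_f) = 1790000/(0.85 × 21 × 790) = 126.94 mm.
a = 126.94 > h_f = 120 mm: the block extends into the web. Split into flange-overhang and web parts.
C_f = 0.85 f'_c (b_f − b_w) h_f = 0.85 × 21 × (790 − 315) × 120 = 1017450 N.
Remaining web compression depth: a_w = (T − C_f)/(0.85 f'_c b_w) = (1790000 − 1017450)/(0.85 × 21 × 315) = 137.40 mm.
M_n = C_f(d − h_f/2) + (T − C_f)(d − a_w/2) = 1017450 × (535 − 60) + 772550 × (535 − 68.7) = 483.29 + 360.24 = 843.53 × 10⁶ N·mm.
M_n = 843.53 kN·m.

M_n ≈ 844 kN·m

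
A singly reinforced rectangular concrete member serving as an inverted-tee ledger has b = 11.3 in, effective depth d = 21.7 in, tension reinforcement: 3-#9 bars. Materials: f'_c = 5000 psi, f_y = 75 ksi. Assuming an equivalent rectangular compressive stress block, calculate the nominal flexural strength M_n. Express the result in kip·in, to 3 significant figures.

M_n ≈ 4360 kip·in

A_s = 3 × 1 = 3 in².
T = A_s f_y = 3 × 75 = 225 kips.
a = T/(0.85 f'_c b) = 225/(0.85 × 5 × 11.3) = 4.685 in.
M_n = T(d − a/2) = 225 × (21.7 − 2.3425) = 4355.4 kip·in.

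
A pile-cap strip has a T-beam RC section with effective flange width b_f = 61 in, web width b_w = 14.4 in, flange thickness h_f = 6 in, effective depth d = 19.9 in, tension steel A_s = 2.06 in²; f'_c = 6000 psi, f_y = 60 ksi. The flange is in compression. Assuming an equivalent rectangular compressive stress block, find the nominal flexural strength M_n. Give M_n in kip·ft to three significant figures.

Tension: T = A_s f_y = 2.06 × 60 = 123.6 kips.
Try a within the flange: a = T/(0.85 f'_c b_f) = 123.6/(0.85 × 6 × 61) = 0.397 in.
Since a = 0.397 ≤ h_f = 6 in, the stress block lies entirely in the flange; analyse as a rectangular beam of width b_f.
M_n = T(d − a/2) = 123.6 × (19.9 − 0.1985) = 2435.1 kip·in.
M_n = 2435.1/12 = 202.93 kip·ft.

M_n ≈ 203 kip·ft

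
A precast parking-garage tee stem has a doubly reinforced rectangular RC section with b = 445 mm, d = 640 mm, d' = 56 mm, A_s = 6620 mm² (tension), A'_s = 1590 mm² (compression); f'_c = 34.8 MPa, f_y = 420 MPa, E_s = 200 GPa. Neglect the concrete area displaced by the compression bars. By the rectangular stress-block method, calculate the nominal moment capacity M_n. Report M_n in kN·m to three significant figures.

Assume both tension and compression steel yield.
Net tension couple steel: A_s − A'_s = 5030 mm².
a = (A_s − A'_s) f_y / (0.85 f'_c b) = 2112600/(0.85 × 34.8 × 445) = 160.49 mm.
c = a/β₁ = 160.49/0.801 = 200.36 mm; ε'_s = 0.003(c − d')/c = 0.0022 ≥ f_y/E_s = 0.0021, so compression steel does yield.
M_n = (A_s − A'_s) f_y (d − a/2) + A'_s f_y (d − d') = [2112600 × (640 − 80.245) + 667800 × (640 − 56)] × 10⁻⁶ = 1182.54 + 390.00 = 1572.54 kN·m.

M_n ≈ 1570 kN·m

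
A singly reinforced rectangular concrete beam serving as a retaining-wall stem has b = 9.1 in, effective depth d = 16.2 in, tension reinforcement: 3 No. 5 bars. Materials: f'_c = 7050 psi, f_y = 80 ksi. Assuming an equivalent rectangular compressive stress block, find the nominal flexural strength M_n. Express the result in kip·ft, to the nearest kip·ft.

A_s = 3 × 0.31 = 0.93 in².
T = A_s f_y = 0.93 × 80 = 74.4 kips.
a = T/(0.85 f'_c b) = 74.4/(0.85 × 7.05 × 9.1) = 1.364 in.
M_n = T(d − a/2) = 74.4 × (16.2 − 0.682) = 1154.5 kip·in = 1154.5/12 = 96.21 kip·ft.

M_n ≈ 96 kip·ft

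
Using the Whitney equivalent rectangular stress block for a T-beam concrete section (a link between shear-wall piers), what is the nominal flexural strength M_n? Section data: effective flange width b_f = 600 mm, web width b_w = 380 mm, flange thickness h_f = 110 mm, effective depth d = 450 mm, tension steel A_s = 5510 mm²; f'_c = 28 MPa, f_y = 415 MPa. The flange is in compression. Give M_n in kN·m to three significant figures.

M_n ≈ 836 kN·m

Tension: T = A_s f_y = 5510 × 415 = 2286650 N.
Try a within the flange: a = T/(0.85 f'_c b_f) = 2286650/(0.85 × 28 × 600) = 160.13 mm.
a = 160.13 > h_f = 110 mm: the block extends into the web. Split into flange-overhang and web parts.
C_f = 0.85 f'_c (b_f − b_w) h_f = 0.85 × 28 × (600 − 380) × 110 = 575960 N.
Remaining web compression depth: a_w = (T − C_f)/(0.85 f'_c b_w) = (2286650 − 575960)/(0.85 × 28 × 380) = 189.15 mm.
M_n = C_f(d − h_f/2) + (T − C_f)(d − a_w/2) = 575960 × (450 − 55) + 1710690 × (450 − 94.575) = 227.50 + 608.02 = 835.52 × 10⁶ N·mm.
M_n = 835.52 kN·m.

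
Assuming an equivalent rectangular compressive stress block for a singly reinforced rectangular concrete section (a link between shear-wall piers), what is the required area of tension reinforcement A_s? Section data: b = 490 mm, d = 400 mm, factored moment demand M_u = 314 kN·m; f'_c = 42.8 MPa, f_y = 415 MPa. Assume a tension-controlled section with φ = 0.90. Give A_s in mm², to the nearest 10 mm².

M_n = M_u/φ = 314/0.90 = 348.889 kN·m.
With M_n = 0.85 f'_c a b (d − a/2), solve the quadratic for a:
a = d − √(d² − 2M_n/(0.85 f'_c b)) = 400 − √(400² − 2 × 348.889×10⁶/(0.85 × 42.8 × 490)) = 52.36 mm.
A_s = 0.85 f'_c a b / f_y = 0.85 × 42.8 × 52.36 × 490 / 415 = 2249.1 mm².

A_s ≈ 2250 mm²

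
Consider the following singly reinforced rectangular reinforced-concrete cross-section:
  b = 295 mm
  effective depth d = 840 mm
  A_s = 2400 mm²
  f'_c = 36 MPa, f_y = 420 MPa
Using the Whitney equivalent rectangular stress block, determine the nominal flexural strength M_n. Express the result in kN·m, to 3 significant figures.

M_n ≈ 790 kN·m

T = A_s f_y = 2400 × 420 = 1008000 N = 1008 kN.
From C = T: a = T/(0.85 f'_c b) = 1008000/(0.85 × 36 × 295) = 111.67 mm.
M_n = T(d − a/2) = 1008 kN × (840 − 55.835) mm = 790.44 kN·m.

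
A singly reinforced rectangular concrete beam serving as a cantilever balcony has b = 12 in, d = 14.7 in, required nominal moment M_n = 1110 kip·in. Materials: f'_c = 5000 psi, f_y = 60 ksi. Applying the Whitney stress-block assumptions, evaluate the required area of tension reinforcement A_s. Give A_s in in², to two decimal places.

A_s ≈ 1.33 in²

From M_n = 0.85 f'_c a b (d − a/2):
a = d − √(d² − 2M_n/(0.85 f'_c b)) = 14.7 − √(14.7² − 2 × 1110/(0.85 × 5 × 12)) = 1.564 in.
A_s = 0.85 f'_c a b / f_y = 0.85 × 5 × 1.564 × 12 / 60 = 1.329 in².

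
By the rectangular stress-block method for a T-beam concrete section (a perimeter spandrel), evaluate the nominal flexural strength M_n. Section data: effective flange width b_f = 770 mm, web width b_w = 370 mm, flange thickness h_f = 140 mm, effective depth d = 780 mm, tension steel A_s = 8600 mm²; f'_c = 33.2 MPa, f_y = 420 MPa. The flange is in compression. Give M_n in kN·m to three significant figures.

M_n ≈ 2510 kN·m

Tension: T = A_s f_y = 8600 × 420 = 3612000 N.
Try a within the flange: a = T/(0.85 f'_c b_f) = 3612000/(0.85 × 33.2 × 770) = 166.23 mm.
a = 166.23 > h_f = 140 mm: the block extends into the web. Split into flange-overhang and web parts.
C_f = 0.85 f'_c (b_f − b_w) h_f = 0.85 × 33.2 × (770 − 370) × 140 = 1580320 N.
Remaining web compression depth: a_w = (T − C_f)/(0.85 f'_c b_w) = (3612000 − 1580320)/(0.85 × 33.2 × 370) = 194.58 mm.
M_n = C_f(d − h_f/2) + (T − C_f)(d − a_w/2) = 1580320 × (780 − 70) + 2031680 × (780 − 97.29) = 1122.03 + 1387.05 = 2509.08 × 10⁶ N·mm.
M_n = 2509.08 kN·m.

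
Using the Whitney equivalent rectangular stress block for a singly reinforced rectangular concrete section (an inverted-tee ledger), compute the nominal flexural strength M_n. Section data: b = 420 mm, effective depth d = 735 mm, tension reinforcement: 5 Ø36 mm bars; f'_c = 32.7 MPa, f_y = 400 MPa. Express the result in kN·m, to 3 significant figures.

A_s = 5 × 1018 = 5090 mm².
T = A_s f_y = 5090 × 400 = 2036000 N = 2036 kN.
From C = T: a = T/(0.85 f'_c b) = 2036000/(0.85 × 32.7 × 420) = 174.41 mm.
M_n = T(d − a/2) = 2036 kN × (735 − 87.205) mm = 1318.91 kN·m.

M_n ≈ 1320 kN·m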